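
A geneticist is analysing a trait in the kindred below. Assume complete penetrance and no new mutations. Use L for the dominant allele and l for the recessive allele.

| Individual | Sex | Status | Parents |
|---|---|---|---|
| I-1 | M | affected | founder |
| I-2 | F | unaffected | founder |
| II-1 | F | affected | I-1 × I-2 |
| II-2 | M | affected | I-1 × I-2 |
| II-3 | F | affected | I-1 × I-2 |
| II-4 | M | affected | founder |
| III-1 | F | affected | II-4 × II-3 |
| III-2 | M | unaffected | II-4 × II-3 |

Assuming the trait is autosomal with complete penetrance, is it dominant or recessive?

II-4 and II-3 are both affected yet have an unaffected child III-2. Under a recessive model two affected parents are homozygous and every child would be affected, so the trait cannot be recessive.

dominant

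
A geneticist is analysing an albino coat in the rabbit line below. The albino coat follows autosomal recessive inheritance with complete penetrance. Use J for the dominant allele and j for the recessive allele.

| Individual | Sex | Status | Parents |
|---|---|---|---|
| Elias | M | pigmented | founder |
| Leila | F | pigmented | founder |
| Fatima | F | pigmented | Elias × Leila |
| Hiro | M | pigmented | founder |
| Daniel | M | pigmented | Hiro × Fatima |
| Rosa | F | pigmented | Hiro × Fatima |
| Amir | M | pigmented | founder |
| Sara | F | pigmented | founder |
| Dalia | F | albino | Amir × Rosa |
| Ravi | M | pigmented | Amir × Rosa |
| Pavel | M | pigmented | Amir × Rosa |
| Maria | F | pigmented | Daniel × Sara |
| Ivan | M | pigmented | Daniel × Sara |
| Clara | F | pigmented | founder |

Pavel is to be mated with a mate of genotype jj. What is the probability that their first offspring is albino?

Amir is pigmented so carries J and passed j to Dalia (jj), so Amir is Jj.
Rosa is pigmented so carries J and passed j to Dalia (jj), so Rosa is Jj.
Pavel is a pigmented offspring of Amir (Jj) × Rosa (Jj), whose cross gives 1/4 JJ : 1/2 Jj : 1/4 jj; conditioning on being pigmented, Pavel is JJ with probability 1/3, Jj with probability 2/3.
Summing over parental genotype combinations, P(offspring is albino) = 2/3·1/2 = 1/3.

1/3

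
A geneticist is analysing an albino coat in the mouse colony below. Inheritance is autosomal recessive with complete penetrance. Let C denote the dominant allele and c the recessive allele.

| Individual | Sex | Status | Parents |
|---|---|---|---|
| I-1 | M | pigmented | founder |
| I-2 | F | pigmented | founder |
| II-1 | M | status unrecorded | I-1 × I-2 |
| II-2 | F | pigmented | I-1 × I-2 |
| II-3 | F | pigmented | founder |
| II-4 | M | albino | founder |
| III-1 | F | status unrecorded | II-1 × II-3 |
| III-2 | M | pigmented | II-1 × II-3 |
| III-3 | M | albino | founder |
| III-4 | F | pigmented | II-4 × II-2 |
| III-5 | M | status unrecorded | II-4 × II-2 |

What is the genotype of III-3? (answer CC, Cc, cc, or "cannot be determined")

cc

III-3 is albino, so III-3 is cc.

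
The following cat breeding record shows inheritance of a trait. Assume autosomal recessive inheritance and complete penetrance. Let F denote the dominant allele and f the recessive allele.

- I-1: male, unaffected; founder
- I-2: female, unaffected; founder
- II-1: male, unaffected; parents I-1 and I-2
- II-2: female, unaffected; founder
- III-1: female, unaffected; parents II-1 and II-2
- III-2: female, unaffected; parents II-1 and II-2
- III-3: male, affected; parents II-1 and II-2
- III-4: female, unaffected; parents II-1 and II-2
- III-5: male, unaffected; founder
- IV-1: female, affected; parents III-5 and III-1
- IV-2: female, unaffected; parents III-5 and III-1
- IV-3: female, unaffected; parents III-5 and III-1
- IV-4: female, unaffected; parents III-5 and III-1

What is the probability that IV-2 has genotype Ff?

III-5 is unaffected so carries F and passed f to IV-1 (ff), so III-5 is Ff.
III-1 is unaffected so carries F and passed f to IV-1 (ff), so III-1 is Ff.
Their cross gives offspring ratios 1/4 FF : 1/2 Ff : 1/4 ff. Conditioning on IV-2 being unaffected, P(Ff) = 1/2 / 3/4 = 2/3.

2/3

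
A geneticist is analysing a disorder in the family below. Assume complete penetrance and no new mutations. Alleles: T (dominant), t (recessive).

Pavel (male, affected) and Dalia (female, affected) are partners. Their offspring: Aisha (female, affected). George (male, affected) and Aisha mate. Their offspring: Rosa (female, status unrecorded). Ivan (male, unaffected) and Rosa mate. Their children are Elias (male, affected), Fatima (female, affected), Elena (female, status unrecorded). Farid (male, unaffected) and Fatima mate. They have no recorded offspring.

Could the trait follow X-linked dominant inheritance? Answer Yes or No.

Yes

A consistent assignment under X-linked dominant exists: Pavel X^T Y, Dalia X^T X^T, Aisha X^T X^T, George X^T Y, Rosa X^T X^T, Ivan X^t Y, Elias X^T Y, Fatima X^T X^t, Elena X^T X^t, Farid X^t Y.
In this assignment every recorded phenotype matches its genotype and every non-founder's genotype is obtainable from its parents' genotypes, so the pedigree is consistent.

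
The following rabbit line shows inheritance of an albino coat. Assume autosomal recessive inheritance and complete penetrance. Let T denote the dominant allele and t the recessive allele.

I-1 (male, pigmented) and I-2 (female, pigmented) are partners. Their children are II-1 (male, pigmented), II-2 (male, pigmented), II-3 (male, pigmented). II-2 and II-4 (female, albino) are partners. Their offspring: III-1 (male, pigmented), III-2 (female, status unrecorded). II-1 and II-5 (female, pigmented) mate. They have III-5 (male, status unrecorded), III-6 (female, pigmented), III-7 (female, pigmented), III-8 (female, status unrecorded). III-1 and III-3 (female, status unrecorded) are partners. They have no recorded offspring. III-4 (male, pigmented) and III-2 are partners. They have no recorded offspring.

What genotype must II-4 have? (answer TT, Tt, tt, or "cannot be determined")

II-4 is albino, so II-4 is tt.

tt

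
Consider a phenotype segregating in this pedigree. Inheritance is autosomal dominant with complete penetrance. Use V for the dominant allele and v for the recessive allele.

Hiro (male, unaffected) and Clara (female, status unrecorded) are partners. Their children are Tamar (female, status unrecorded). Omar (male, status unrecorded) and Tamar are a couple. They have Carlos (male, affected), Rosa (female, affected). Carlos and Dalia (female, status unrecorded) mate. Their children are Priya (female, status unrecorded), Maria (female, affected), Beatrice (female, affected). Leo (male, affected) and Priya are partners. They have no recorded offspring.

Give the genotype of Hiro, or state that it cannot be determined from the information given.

Hiro is unaffected, so Hiro is vv.

vv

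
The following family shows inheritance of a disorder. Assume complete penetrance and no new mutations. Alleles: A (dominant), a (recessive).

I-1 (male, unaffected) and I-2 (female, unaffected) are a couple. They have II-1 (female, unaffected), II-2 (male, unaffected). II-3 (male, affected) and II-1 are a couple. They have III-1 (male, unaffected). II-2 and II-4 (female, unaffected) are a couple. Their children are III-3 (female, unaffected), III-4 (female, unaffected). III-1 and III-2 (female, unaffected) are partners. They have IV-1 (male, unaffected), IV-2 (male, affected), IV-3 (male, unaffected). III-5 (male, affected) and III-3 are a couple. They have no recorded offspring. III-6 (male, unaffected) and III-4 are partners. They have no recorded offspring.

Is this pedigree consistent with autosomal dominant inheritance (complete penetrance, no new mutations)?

No

Under autosomal dominant, IV-2 (affected, male) cannot arise from III-1 (unaffected) × III-2 (unaffected).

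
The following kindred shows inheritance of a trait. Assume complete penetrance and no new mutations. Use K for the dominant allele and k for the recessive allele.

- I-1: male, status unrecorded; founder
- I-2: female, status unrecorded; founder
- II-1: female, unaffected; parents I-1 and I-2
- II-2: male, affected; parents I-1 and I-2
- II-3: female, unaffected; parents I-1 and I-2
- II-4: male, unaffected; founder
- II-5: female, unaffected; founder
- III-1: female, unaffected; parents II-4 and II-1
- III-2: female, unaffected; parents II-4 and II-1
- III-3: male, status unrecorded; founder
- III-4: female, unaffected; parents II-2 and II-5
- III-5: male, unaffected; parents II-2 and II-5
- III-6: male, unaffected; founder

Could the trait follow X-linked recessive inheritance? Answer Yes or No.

A consistent assignment under X-linked recessive exists: I-1 X^K Y, I-2 X^K X^k, II-1 X^K X^K, II-2 X^k Y, II-3 X^K X^K, II-4 X^K Y, II-5 X^K X^K, III-1 X^K X^K, III-2 X^K X^K, III-3 X^K Y, III-4 X^K X^k, III-5 X^K Y, III-6 X^K Y.
In this assignment every recorded phenotype matches its genotype and every non-founder's genotype is obtainable from its parents' genotypes, so the pedigree is consistent.

Yes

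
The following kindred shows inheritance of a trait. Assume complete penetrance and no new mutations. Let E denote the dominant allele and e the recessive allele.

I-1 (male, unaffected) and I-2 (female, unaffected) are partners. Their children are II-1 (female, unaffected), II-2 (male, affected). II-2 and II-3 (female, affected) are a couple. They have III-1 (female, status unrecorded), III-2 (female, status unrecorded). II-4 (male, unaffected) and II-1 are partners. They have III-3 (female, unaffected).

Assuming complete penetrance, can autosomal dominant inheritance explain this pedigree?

Under autosomal dominant, II-2 (affected, male) cannot arise from I-1 (unaffected) × I-2 (unaffected).

No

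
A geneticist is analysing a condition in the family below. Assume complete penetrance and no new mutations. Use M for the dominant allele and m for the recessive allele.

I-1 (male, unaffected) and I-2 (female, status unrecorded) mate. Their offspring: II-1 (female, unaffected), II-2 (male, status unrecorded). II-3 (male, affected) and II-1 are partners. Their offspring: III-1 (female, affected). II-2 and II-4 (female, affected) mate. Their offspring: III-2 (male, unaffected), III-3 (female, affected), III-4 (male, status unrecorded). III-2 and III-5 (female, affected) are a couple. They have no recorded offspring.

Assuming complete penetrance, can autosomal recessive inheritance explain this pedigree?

A consistent assignment under autosomal recessive exists: I-1 MM, I-2 Mm, II-1 Mm, II-2 Mm, II-3 mm, II-4 mm, III-1 mm, III-2 Mm, III-3 mm, III-4 Mm, III-5 mm.
In this assignment every recorded phenotype matches its genotype and every non-founder's genotype is obtainable from its parents' genotypes, so the pedigree is consistent.

Yes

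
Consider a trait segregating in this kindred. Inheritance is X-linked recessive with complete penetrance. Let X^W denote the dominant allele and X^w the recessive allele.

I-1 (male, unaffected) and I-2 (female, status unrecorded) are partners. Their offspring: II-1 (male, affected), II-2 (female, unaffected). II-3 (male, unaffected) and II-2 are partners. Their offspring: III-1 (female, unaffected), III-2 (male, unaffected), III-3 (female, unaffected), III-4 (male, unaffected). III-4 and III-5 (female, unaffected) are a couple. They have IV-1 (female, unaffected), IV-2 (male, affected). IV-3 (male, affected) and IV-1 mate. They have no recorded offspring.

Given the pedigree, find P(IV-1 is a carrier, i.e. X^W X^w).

1/2

III-4 is unaffected, so III-4 is X^W Y.
III-5 is unaffected so carries W and passed w to IV-2 (X^w Y), so III-5 is X^W X^w.
Their cross gives offspring ratios 1/2 X^W X^W : 1/2 X^W X^w. Conditioning on IV-1 being unaffected, P(X^W X^w) = 1/2 / 1 = 1/2.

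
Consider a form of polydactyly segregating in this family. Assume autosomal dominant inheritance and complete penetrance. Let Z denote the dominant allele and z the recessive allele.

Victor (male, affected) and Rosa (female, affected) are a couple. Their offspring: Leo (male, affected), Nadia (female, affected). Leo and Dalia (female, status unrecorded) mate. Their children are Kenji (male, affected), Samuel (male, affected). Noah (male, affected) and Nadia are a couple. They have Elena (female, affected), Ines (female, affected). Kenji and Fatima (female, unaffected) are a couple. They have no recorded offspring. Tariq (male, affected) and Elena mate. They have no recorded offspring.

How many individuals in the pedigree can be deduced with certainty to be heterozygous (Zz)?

0

No individual's genotype is forced to Zz by the pedigree, so the count is 0.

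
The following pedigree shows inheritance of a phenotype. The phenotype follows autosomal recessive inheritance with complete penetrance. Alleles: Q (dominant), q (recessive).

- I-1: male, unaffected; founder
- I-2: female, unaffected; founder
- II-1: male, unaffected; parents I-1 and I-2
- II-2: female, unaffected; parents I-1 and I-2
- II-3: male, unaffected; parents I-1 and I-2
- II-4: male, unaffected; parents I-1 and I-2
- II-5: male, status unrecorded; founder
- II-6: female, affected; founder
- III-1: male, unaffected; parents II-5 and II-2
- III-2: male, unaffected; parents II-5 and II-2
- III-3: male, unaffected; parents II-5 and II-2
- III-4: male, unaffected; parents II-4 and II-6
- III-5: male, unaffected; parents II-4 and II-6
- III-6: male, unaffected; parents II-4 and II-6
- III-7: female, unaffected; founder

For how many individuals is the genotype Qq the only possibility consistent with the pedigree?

Obligate heterozygotes: III-4 is unaffected so carries Q and received q from II-6 (qq), so III-4 is Qq; III-5 is unaffected so carries Q and received q from II-6 (qq), so III-5 is Qq; III-6 is unaffected so carries Q and received q from II-6 (qq), so III-6 is Qq.
Every other individual is either homozygous by phenotype or has at least one consistent homozygous assignment, so the count is 3.

3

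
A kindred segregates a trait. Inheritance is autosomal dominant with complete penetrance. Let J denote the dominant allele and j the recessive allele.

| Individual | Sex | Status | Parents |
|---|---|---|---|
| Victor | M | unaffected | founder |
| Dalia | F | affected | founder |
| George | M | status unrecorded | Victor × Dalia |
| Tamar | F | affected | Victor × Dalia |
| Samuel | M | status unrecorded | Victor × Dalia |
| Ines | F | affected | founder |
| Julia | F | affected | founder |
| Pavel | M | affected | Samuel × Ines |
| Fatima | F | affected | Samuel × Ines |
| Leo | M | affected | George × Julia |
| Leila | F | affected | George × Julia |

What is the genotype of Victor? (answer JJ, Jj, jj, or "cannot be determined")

Victor is unaffected, so Victor is jj.

jj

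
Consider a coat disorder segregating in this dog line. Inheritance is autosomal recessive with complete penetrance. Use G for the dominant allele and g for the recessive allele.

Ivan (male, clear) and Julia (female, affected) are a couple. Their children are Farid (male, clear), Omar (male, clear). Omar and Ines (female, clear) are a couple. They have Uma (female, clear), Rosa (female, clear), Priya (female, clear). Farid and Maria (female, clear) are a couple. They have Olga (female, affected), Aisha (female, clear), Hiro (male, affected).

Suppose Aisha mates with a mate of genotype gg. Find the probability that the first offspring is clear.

2/3

Farid is clear so carries G and received g from Julia (gg), so Farid is Gg.
Maria is clear so carries G and passed g to Olga (gg), so Maria is Gg.
Aisha is a clear offspring of Farid (Gg) × Maria (Gg), whose cross gives 1/4 GG : 1/2 Gg : 1/4 gg; conditioning on being clear, Aisha is GG with probability 1/3, Gg with probability 2/3.
Summing over parental genotype combinations, P(offspring is clear) = 1/3·1 + 2/3·1/2 = 2/3.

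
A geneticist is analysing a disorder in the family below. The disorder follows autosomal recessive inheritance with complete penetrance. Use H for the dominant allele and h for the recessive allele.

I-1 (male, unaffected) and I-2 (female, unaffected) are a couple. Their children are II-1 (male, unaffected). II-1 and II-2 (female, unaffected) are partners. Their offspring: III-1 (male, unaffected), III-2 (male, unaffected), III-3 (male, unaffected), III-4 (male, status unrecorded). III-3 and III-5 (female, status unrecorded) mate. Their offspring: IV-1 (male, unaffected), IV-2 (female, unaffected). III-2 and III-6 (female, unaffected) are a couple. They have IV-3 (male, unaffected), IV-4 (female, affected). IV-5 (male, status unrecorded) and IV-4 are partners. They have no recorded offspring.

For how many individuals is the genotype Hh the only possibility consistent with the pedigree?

Obligate heterozygotes: III-2 is unaffected so carries H and passed h to IV-4 (hh), so III-2 is Hh; III-6 is unaffected so carries H and passed h to IV-4 (hh), so III-6 is Hh.
Every other individual is either homozygous by phenotype or has at least one consistent homozygous assignment, so the count is 2.

2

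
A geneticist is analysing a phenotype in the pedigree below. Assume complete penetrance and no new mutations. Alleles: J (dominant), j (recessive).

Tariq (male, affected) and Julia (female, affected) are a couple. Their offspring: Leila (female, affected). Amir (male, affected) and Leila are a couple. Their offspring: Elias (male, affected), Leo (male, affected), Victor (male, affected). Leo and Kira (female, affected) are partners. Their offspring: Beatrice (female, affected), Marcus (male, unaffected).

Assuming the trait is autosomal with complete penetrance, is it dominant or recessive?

dominant

Leo and Kira are both affected yet have an unaffected child Marcus. Under a recessive model two affected parents are homozygous and every child would be affected, so the trait cannot be recessive.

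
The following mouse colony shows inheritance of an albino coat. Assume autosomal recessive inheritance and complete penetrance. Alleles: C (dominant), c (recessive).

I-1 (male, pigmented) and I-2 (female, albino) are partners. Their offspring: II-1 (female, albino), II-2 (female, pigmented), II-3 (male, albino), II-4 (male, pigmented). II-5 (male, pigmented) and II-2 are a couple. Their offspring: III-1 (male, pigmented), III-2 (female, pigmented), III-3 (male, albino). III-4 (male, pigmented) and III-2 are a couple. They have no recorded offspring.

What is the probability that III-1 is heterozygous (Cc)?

2/3

II-5 is pigmented so carries C and passed c to III-3 (cc), so II-5 is Cc.
II-2 is pigmented so carries C and received c from I-2 (cc), so II-2 is Cc.
Their cross gives offspring ratios 1/4 CC : 1/2 Cc : 1/4 cc. Conditioning on III-1 being pigmented, P(Cc) = 1/2 / 3/4 = 2/3.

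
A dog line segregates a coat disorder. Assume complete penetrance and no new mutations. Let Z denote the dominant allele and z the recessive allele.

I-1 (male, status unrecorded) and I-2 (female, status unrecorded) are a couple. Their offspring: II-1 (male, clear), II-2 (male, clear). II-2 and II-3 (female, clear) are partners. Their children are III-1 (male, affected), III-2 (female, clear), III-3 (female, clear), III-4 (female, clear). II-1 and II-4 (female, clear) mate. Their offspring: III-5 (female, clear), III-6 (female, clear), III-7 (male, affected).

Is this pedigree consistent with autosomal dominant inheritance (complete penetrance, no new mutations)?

No

Under autosomal dominant, III-1 (affected, male) cannot arise from II-2 (clear) × II-3 (clear).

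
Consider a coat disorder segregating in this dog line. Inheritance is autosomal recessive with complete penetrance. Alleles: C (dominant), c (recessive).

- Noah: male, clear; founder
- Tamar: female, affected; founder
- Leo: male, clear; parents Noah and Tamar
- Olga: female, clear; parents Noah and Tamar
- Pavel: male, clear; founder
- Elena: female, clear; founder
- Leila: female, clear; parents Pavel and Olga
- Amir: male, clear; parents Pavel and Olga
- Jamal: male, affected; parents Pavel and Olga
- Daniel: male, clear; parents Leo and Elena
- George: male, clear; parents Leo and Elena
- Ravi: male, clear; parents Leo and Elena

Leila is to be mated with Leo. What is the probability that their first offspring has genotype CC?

1/3

Pavel is clear so carries C and passed c to Jamal (cc), so Pavel is Cc.
Olga is clear so carries C and received c from Tamar (cc), so Olga is Cc.
Leila is a clear offspring of Pavel (Cc) × Olga (Cc), whose cross gives 1/4 CC : 1/2 Cc : 1/4 cc; conditioning on being clear, Leila is CC with probability 1/3, Cc with probability 2/3.
Leo is clear so carries C and received c from Tamar (cc), so Leo is Cc.
Summing over parental genotype combinations, P(offspring has genotype CC) = 1/3·1/2 + 2/3·1/4 = 1/3.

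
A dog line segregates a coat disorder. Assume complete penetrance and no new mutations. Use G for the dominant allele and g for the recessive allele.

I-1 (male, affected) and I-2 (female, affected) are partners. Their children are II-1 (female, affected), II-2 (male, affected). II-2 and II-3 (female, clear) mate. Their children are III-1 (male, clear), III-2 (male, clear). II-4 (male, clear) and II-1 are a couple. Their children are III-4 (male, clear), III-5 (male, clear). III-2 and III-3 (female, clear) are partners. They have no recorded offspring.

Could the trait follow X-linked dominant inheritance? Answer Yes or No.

A consistent assignment under X-linked dominant exists: I-1 X^G Y, I-2 X^G X^g, II-1 X^G X^g, II-2 X^G Y, II-3 X^g X^g, II-4 X^g Y, III-1 X^g Y, III-2 X^g Y, III-3 X^g X^g, III-4 X^g Y, III-5 X^g Y.
In this assignment every recorded phenotype matches its genotype and every non-founder's genotype is obtainable from its parents' genotypes, so the pedigree is consistent.

Yes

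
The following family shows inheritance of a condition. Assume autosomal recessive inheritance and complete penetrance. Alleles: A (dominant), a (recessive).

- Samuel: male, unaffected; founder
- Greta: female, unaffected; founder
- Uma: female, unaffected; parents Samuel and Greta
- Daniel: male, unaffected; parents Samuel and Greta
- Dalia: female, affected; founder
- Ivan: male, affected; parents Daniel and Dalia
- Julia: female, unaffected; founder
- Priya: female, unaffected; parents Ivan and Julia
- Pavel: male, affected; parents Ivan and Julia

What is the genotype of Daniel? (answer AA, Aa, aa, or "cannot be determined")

From phenotype alone, Daniel is AA or Aa.
Daniel is unaffected so carries A and passed a to Ivan (aa), so Daniel is Aa.

Aa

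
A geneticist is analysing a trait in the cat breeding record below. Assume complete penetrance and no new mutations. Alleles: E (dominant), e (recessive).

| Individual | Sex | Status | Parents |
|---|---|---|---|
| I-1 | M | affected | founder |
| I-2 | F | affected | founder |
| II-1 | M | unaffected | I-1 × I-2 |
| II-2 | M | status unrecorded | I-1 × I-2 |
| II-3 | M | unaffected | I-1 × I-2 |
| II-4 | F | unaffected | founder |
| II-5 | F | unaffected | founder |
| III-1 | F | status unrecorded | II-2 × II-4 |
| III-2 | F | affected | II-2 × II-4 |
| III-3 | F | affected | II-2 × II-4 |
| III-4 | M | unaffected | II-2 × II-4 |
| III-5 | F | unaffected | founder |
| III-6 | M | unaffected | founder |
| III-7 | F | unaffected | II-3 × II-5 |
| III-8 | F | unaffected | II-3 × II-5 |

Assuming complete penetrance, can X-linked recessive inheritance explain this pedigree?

Under X-linked recessive, II-1 (unaffected, male) cannot arise from I-1 (affected) × I-2 (affected).

No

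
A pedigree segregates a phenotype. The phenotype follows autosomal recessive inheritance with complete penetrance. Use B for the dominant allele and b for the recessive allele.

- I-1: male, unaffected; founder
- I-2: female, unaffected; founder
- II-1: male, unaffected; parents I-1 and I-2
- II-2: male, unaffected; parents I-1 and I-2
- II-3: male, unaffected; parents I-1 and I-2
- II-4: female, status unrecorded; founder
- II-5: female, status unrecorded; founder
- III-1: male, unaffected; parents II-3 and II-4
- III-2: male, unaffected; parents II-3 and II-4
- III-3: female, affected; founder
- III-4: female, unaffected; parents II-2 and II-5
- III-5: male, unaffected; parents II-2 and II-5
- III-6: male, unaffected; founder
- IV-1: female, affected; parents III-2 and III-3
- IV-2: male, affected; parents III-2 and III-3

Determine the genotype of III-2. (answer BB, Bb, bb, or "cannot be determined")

From phenotype alone, III-2 is BB or Bb.
III-2 is unaffected so carries B and passed b to IV-1 (bb), so III-2 is Bb.

Bb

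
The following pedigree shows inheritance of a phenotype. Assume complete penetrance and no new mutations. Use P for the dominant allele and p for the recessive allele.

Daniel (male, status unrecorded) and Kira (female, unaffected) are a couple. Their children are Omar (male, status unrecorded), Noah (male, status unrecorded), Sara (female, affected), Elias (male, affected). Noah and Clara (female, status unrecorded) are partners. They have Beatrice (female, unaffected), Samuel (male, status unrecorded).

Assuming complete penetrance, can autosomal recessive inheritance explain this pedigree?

A consistent assignment under autosomal recessive exists: Daniel Pp, Kira Pp, Omar PP, Noah PP, Sara pp, Elias pp, Clara PP, Beatrice PP, Samuel PP.
In this assignment every recorded phenotype matches its genotype and every non-founder's genotype is obtainable from its parents' genotypes, so the pedigree is consistent.

Yes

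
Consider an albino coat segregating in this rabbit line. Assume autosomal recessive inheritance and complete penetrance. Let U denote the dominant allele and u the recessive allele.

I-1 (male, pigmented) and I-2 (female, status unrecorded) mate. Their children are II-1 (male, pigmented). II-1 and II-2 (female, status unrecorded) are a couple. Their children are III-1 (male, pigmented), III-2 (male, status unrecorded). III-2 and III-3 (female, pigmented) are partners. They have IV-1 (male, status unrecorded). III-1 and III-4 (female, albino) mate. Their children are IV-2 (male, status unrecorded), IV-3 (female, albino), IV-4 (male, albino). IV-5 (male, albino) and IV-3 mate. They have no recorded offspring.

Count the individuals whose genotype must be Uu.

Obligate heterozygotes: III-1 is pigmented so carries U and passed u to IV-3 (uu), so III-1 is Uu.
Every other individual is either homozygous by phenotype or has at least one consistent homozygous assignment, so the count is 1.

1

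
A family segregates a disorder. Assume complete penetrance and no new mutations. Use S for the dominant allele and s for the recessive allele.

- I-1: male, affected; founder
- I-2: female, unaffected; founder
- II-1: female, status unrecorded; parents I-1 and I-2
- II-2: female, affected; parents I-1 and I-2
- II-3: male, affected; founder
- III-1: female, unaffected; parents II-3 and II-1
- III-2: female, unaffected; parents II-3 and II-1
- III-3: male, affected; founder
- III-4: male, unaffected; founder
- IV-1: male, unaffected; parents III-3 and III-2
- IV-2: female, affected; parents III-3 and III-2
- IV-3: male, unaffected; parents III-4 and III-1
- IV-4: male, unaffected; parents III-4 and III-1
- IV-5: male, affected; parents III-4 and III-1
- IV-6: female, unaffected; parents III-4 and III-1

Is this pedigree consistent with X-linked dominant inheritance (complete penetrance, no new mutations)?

No

Under X-linked dominant, III-1 (unaffected, female) cannot arise from II-3 (affected) × II-1 (unrecorded).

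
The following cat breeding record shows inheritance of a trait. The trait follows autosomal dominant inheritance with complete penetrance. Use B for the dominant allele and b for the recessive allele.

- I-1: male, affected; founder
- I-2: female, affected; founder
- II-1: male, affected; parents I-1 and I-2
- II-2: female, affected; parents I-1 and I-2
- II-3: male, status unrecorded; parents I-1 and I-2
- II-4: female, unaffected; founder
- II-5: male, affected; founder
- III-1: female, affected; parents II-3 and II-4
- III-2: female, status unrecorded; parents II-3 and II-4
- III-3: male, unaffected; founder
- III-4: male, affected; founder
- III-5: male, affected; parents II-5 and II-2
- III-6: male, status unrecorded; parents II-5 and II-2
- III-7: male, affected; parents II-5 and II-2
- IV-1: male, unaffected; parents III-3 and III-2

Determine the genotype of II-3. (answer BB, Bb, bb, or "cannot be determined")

cannot be determined

II-3's phenotype is unrecorded, and no parent or child forces a single allele at both positions; consistent genotype assignments exist with II-3 as BB or Bb.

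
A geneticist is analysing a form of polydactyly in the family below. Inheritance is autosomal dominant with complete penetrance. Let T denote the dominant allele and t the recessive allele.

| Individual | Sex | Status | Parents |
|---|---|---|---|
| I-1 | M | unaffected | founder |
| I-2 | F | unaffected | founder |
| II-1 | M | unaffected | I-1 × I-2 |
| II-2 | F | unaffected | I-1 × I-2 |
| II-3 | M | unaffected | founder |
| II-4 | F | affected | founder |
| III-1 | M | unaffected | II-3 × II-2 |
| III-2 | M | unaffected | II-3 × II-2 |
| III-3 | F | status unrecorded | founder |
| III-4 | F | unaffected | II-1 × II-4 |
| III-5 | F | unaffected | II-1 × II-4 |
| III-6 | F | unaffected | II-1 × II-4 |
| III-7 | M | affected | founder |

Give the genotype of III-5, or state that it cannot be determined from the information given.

tt

III-5 is unaffected, so III-5 is tt.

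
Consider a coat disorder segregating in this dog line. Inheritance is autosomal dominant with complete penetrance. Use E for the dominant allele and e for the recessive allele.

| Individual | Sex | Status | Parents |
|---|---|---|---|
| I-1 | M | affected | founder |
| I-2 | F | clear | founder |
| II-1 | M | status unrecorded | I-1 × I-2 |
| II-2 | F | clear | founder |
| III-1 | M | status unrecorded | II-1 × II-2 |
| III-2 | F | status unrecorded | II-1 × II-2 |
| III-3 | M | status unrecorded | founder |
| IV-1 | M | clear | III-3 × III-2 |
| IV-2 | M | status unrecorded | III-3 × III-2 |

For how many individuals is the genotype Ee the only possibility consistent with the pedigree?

No individual's genotype is forced to Ee by the pedigree, so the count is 0.

0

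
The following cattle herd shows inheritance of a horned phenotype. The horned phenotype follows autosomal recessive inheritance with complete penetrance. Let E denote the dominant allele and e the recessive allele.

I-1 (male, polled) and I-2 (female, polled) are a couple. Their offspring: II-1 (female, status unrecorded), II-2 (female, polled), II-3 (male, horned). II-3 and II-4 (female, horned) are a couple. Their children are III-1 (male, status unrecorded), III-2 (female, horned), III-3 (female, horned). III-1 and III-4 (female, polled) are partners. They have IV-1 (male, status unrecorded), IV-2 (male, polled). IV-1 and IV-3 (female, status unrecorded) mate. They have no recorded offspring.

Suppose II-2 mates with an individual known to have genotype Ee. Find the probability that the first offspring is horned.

1/6

I-1 is polled so carries E and passed e to II-3 (ee), so I-1 is Ee.
I-2 is polled so carries E and passed e to II-3 (ee), so I-2 is Ee.
II-2 is a polled offspring of I-1 (Ee) × I-2 (Ee), whose cross gives 1/4 EE : 1/2 Ee : 1/4 ee; conditioning on being polled, II-2 is EE with probability 1/3, Ee with probability 2/3.
Summing over parental genotype combinations, P(offspring is horned) = 2/3·1/4 = 1/6.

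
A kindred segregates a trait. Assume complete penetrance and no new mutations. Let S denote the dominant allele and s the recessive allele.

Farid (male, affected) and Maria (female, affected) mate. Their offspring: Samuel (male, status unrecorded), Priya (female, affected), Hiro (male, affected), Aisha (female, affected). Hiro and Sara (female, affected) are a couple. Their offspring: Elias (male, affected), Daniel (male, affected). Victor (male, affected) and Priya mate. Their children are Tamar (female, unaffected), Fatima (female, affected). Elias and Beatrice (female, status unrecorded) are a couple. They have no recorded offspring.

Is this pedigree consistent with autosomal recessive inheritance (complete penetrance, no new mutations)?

Under autosomal recessive, Tamar (unaffected, female) cannot arise from Victor (affected) × Priya (affected).

No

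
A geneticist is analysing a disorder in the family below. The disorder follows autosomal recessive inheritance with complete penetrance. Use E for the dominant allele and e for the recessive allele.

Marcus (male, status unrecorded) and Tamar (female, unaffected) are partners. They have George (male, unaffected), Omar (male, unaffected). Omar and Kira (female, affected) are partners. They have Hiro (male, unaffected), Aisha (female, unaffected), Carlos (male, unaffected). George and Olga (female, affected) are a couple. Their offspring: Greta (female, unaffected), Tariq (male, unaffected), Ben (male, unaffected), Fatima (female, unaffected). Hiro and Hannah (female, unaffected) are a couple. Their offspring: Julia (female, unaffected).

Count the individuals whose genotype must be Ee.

Obligate heterozygotes: Hiro is unaffected so carries E and received e from Kira (ee), so Hiro is Ee; Aisha is unaffected so carries E and received e from Kira (ee), so Aisha is Ee; Carlos is unaffected so carries E and received e from Kira (ee), so Carlos is Ee; Greta is unaffected so carries E and received e from Olga (ee), so Greta is Ee; Tariq is unaffected so carries E and received e from Olga (ee), so Tariq is Ee; Ben is unaffected so carries E and received e from Olga (ee), so Ben is Ee; Fatima is unaffected so carries E and received e from Olga (ee), so Fatima is Ee.
Every other individual is either homozygous by phenotype or has at least one consistent homozygous assignment, so the count is 7.

7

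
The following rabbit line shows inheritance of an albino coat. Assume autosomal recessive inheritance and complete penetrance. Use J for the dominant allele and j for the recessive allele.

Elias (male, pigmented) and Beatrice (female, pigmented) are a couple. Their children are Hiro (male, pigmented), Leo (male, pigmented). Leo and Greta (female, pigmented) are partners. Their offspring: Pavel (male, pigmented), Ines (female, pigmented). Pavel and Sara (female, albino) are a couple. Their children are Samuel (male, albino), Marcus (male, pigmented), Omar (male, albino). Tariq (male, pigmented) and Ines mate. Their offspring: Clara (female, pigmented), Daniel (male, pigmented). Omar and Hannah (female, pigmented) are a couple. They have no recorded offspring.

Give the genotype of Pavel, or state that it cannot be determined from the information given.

From phenotype alone, Pavel is JJ or Jj.
Pavel is pigmented so carries J and passed j to Samuel (jj), so Pavel is Jj.

Jj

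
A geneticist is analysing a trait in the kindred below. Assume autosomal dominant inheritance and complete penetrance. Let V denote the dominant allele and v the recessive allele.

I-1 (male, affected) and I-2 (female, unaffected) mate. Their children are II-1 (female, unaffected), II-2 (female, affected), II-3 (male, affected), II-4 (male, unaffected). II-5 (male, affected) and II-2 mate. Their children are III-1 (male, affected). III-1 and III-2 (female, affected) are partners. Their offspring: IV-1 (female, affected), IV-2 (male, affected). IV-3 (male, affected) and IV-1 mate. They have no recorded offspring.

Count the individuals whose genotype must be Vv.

Obligate heterozygotes: I-1 is affected so carries V and passed v to II-1 (vv), so I-1 is Vv; II-2 is affected so carries V and received v from I-2 (vv), so II-2 is Vv; II-3 is affected so carries V and received v from I-2 (vv), so II-3 is Vv.
Every other individual is either homozygous by phenotype or has at least one consistent homozygous assignment, so the count is 3.

3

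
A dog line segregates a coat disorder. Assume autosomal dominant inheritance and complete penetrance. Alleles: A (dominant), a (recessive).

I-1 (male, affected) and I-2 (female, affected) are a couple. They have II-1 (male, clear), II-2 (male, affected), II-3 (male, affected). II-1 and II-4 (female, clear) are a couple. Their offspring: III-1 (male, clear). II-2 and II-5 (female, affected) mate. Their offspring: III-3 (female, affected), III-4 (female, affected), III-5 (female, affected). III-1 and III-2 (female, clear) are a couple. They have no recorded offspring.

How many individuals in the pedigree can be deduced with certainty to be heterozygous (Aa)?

2

Obligate heterozygotes: I-1 is affected so carries A and passed a to II-1 (aa), so I-1 is Aa; I-2 is affected so carries A and passed a to II-1 (aa), so I-2 is Aa.
Every other individual is either homozygous by phenotype or has at least one consistent homozygous assignment, so the count is 2.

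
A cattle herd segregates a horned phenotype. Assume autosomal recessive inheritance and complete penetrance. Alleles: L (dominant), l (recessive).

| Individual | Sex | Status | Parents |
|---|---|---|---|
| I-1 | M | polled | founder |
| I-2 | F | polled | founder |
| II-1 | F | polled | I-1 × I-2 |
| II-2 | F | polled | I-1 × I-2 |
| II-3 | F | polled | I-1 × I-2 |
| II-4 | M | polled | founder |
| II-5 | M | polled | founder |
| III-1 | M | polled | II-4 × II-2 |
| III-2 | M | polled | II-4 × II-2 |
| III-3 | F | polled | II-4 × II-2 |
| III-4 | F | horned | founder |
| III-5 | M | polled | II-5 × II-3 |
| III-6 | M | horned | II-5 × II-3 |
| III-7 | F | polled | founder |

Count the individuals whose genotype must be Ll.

Obligate heterozygotes: II-3 is polled so carries L and passed l to III-6 (ll), so II-3 is Ll; II-5 is polled so carries L and passed l to III-6 (ll), so II-5 is Ll.
Every other individual is either homozygous by phenotype or has at least one consistent homozygous assignment, so the count is 2.

2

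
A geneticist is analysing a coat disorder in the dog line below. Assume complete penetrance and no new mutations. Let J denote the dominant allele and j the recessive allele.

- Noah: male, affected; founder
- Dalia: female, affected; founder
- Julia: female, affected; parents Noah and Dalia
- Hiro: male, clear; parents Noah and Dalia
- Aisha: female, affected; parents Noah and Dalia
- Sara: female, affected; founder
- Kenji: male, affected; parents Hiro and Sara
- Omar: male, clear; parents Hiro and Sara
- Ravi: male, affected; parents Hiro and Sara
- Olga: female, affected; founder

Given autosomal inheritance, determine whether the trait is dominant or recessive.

dominant

Noah and Dalia are both affected yet have a clear child Hiro. Under a recessive model two affected parents are homozygous and every child would be affected, so the trait cannot be recessive.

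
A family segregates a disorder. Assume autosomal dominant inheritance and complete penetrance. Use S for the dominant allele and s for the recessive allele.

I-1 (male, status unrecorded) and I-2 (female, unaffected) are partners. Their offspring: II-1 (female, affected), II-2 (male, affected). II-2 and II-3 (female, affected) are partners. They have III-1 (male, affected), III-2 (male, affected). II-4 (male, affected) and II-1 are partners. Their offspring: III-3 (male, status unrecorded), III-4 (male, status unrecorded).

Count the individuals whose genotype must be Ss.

2

Obligate heterozygotes: II-1 is affected so carries S and received s from I-2 (ss), so II-1 is Ss; II-2 is affected so carries S and received s from I-2 (ss), so II-2 is Ss.
Every other individual is either homozygous by phenotype or has at least one consistent homozygous assignment, so the count is 2.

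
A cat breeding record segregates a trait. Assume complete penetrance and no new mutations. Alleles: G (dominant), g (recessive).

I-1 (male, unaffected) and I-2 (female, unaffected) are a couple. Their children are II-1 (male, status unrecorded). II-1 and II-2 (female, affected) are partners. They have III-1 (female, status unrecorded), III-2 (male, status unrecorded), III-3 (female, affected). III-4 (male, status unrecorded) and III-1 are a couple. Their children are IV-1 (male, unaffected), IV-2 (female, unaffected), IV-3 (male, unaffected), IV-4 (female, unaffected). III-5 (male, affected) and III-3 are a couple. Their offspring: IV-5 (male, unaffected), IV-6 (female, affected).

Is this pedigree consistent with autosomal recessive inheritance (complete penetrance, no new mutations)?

Under autosomal recessive, IV-5 (unaffected, male) cannot arise from III-5 (affected) × III-3 (affected).

No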